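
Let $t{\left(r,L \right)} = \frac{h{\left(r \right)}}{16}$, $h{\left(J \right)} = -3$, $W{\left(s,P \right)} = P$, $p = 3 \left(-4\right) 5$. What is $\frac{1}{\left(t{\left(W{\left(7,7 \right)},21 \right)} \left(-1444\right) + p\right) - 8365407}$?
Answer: $- \frac{4}{33460785} \approx -1.1954 \cdot 10^{-7}$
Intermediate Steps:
$p = -60$ ($p = \left(-12\right) 5 = -60$)
$t{\left(r,L \right)} = - \frac{3}{16}$
$\frac{1}{\left(t{\left(W{\left(7,7 \right)},21 \right)} \left(-1444\right) + p\right) - 8365407} = \frac{1}{\left(\left(- \frac{3}{16}\right) \left(-1444\right) - 60\right) - 8365407} = \frac{1}{\left(\frac{1083}{4} - 60\right) - 8365407} = \frac{1}{\frac{843}{4} - 8365407} = \frac{1}{- \frac{33460785}{4}} = - \frac{4}{33460785}$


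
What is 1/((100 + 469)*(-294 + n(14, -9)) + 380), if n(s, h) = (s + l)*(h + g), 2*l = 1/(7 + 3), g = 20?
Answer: -20/1579341 ≈ -1.2664e-5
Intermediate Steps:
l = 1/20 (l = 1/(2*(7 + 3)) = (½)/10 = (½)*(⅒) = 1/20 ≈ 0.050000)
n(s, h) = (20 + h)*(1/20 + s) (n(s, h) = (s + 1/20)*(h + 20) = (1/20 + s)*(20 + h) = (20 + h)*(1/20 + s))
1/((100 + 469)*(-294 + n(14, -9)) + 380) = 1/((100 + 469)*(-294 + (1 + 20*14 + (1/20)*(-9) - 9*14)) + 380) = 1/(569*(-294 + (1 + 280 - 9/20 - 126)) + 380) = 1/(569*(-294 + 3091/20) + 380) = 1/(569*(-2789/20) + 380) = 1/(-1586941/20 + 380) = 1/(-1579341/20) = -20/1579341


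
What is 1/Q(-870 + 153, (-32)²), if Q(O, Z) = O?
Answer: -1/717 ≈ -0.0013947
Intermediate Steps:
1/Q(-870 + 153, (-32)²) = 1/(-870 + 153) = 1/(-717) = -1/717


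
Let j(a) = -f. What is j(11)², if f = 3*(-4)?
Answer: 144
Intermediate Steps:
f = -12
j(a) = 12 (j(a) = -1*(-12) = 12)
j(11)² = 12² = 144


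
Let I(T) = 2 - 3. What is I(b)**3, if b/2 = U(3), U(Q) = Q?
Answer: -1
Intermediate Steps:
b = 6 (b = 2*3 = 6)
I(T) = -1
I(b)**3 = (-1)**3 = -1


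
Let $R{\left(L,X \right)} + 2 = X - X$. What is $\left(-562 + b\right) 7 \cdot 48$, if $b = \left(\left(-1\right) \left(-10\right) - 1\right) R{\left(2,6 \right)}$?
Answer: $-194880$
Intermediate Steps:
$R{\left(L,X \right)} = -2$ ($R{\left(L,X \right)} = -2 + \left(X - X\right) = -2 + 0 = -2$)
$b = -18$ ($b = \left(\left(-1\right) \left(-10\right) - 1\right) \left(-2\right) = \left(10 - 1\right) \left(-2\right) = 9 \left(-2\right) = -18$)
$\left(-562 + b\right) 7 \cdot 48 = \left(-562 - 18\right) 7 \cdot 48 = \left(-580\right) 336 = -194880$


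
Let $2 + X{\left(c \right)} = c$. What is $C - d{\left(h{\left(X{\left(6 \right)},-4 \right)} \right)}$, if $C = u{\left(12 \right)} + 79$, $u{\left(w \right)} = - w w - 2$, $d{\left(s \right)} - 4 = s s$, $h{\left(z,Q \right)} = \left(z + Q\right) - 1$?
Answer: $-72$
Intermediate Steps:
$X{\left(c \right)} = -2 + c$
$h{\left(z,Q \right)} = -1 + Q + z$ ($h{\left(z,Q \right)} = \left(Q + z\right) - 1 = -1 + Q + z$)
$d{\left(s \right)} = 4 + s^{2}$ ($d{\left(s \right)} = 4 + s s = 4 + s^{2}$)
$u{\left(w \right)} = -2 - w^{2}$ ($u{\left(w \right)} = - w^{2} - 2 = -2 - w^{2}$)
$C = -67$ ($C = \left(-2 - 12^{2}\right) + 79 = \left(-2 - 144\right) + 79 = -146 + 79 = -67$)
$C - d{\left(h{\left(X{\left(6 \right)},-4 \right)} \right)} = -67 - \left(4 + \left(-1 - 4 + \left(-2 + 6\right)\right)^{2}\right) = -67 - \left(4 + \left(-1 - 4 + 4\right)^{2}\right) = -67 - \left(4 + \left(-1\right)^{2}\right) = -67 - \left(4 + 1\right) = -67 - 5 = -72$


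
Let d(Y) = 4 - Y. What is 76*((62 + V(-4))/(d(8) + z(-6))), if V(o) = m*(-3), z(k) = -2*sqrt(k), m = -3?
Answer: -2698/5 + 1349*I*sqrt(6)/5 ≈ -539.6 + 660.87*I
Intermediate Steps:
V(o) = 9 (V(o) = -3*(-3) = 9)
76*((62 + V(-4))/(d(8) + z(-6))) = 76*((62 + 9)/((4 - 1*8) - 2*I*sqrt(6))) = 76*(71/((4 - 8) - 2*I*sqrt(6))) = 76*(71/(-4 - 2*I*sqrt(6))) = 5396/(-4 - 2*I*sqrt(6))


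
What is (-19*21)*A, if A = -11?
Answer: 4389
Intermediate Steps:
(-19*21)*A = -19*21*(-11) = -399*(-11) = 4389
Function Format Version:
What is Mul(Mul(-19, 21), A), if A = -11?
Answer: 4389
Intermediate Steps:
Mul(Mul(-19, 21), A) = Mul(Mul(-19, 21), -11) = Mul(-399, -11) = 4389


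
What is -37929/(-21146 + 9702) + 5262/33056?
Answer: 164249919/47286608 ≈ 3.4735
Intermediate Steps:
-37929/(-21146 + 9702) + 5262/33056 = -37929/(-11444) + 5262*(1/33056) = -37929*(-1/11444) + 2631/16528 = 37929/11444 + 2631/16528 = 164249919/47286608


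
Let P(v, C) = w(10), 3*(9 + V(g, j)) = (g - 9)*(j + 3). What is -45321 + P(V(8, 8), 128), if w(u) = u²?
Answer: -45221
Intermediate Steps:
V(g, j) = -9 + (-9 + g)*(3 + j)/3 (V(g, j) = -9 + ((g - 9)*(j + 3))/3 = -9 + ((-9 + g)*(3 + j))/3 = -9 + (-9 + g)*(3 + j)/3)
P(v, C) = 100 (P(v, C) = 10² = 100)
-45321 + P(V(8, 8), 128) = -45321 + 100 = -45221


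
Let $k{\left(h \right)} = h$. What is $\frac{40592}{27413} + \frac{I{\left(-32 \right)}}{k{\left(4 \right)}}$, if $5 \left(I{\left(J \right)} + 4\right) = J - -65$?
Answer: $\frac{1168209}{548260} \approx 2.1308$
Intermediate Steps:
$I{\left(J \right)} = 9 + \frac{J}{5}$ ($I{\left(J \right)} = -4 + \frac{J - -65}{5} = -4 + \frac{J + 65}{5} = -4 + \frac{65 + J}{5} = -4 + \left(13 + \frac{J}{5}\right) = 9 + \frac{J}{5}$)
$\frac{40592}{27413} + \frac{I{\left(-32 \right)}}{k{\left(4 \right)}} = \frac{40592}{27413} + \frac{9 + \frac{1}{5} \left(-32\right)}{4} = 40592 \cdot \frac{1}{27413} + \left(9 - \frac{32}{5}\right) \frac{1}{4} = \frac{40592}{27413} + \frac{13}{5} \cdot \frac{1}{4} = \frac{40592}{27413} + \frac{13}{20} = \frac{1168209}{548260}$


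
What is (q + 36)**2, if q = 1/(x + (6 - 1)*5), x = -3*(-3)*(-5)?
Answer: 516961/400 ≈ 1292.4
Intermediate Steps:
x = -45 (x = 9*(-5) = -45)
q = -1/20 (q = 1/(-45 + (6 - 1)*5) = 1/(-45 + 5*5) = 1/(-45 + 25) = 1/(-20) = -1/20 ≈ -0.050000)
(q + 36)**2 = (-1/20 + 36)**2 = (719/20)**2 = 516961/400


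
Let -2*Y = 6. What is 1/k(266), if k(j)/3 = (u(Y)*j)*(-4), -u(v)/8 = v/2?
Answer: -1/38304 ≈ -2.6107e-5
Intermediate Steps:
Y = -3 (Y = -½*6 = -3)
u(v) = -4*v (u(v) = -8*v/2 = -4*v)
k(j) = -144*j (k(j) = 3*(((-4*(-3))*j)*(-4)) = 3*((12*j)*(-4)) = 3*(-48*j) = -144*j)
1/k(266) = 1/(-144*266) = 1/(-38304) = -1/38304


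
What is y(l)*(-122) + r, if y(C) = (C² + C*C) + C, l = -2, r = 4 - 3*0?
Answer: -728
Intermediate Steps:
r = 4 (r = 4 + 0 = 4)
y(C) = C + 2*C² (y(C) = (C² + C²) + C = 2*C² + C = C + 2*C²)
y(l)*(-122) + r = -2*(1 + 2*(-2))*(-122) + 4 = -2*(1 - 4)*(-122) + 4 = -2*(-3)*(-122) + 4 = 6*(-122) + 4 = -732 + 4 = -728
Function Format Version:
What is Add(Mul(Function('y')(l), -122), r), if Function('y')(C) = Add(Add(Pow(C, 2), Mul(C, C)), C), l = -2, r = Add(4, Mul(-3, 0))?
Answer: -728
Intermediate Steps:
r = 4 (r = Add(4, 0) = 4)
Function('y')(C) = Add(C, Mul(2, Pow(C, 2))) (Function('y')(C) = Add(Add(Pow(C, 2), Pow(C, 2)), C) = Add(Mul(2, Pow(C, 2)), C) = Add(C, Mul(2, Pow(C, 2))))
Add(Mul(Function('y')(l), -122), r) = Add(Mul(Mul(-2, Add(1, Mul(2, -2))), -122), 4) = Add(Mul(Mul(-2, Add(1, -4)), -122), 4) = Add(Mul(Mul(-2, -3), -122), 4) = Add(Mul(6, -122), 4) = Add(-732, 4) = -728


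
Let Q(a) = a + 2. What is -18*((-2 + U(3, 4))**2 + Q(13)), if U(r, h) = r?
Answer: -288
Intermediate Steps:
Q(a) = 2 + a
-18*((-2 + U(3, 4))**2 + Q(13)) = -18*((-2 + 3)**2 + (2 + 13)) = -18*(1**2 + 15) = -18*(1 + 15) = -18*16 = -288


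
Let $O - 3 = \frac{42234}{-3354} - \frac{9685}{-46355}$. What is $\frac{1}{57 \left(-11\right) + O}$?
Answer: $- \frac{5182489}{3298048922} \approx -0.0015714$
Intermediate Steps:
$O = - \frac{48628319}{5182489}$ ($O = 3 + \left(\frac{42234}{-3354} - \frac{9685}{-46355}\right) = 3 + \left(42234 \left(- \frac{1}{3354}\right) - - \frac{1937}{9271}\right) = 3 + \left(- \frac{7039}{559} + \frac{1937}{9271}\right) = 3 - \frac{64175786}{5182489} = - \frac{48628319}{5182489} \approx -9.3832$)
$\frac{1}{57 \left(-11\right) + O} = \frac{1}{57 \left(-11\right) - \frac{48628319}{5182489}} = \frac{1}{-627 - \frac{48628319}{5182489}} = \frac{1}{- \frac{3298048922}{5182489}} = - \frac{5182489}{3298048922}$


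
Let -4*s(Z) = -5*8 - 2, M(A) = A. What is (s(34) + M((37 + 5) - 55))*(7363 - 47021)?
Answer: 99145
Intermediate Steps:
s(Z) = 21/2 (s(Z) = -(-5*8 - 2)/4 = -(-40 - 2)/4 = -1/4*(-42) = 21/2)
(s(34) + M((37 + 5) - 55))*(7363 - 47021) = (21/2 + ((37 + 5) - 55))*(7363 - 47021) = (21/2 + (42 - 55))*(-39658) = (21/2 - 13)*(-39658) = -5/2*(-39658) = 99145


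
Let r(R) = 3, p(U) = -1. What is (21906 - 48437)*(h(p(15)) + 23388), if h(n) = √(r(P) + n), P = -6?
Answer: -620507028 - 26531*√2 ≈ -6.2055e+8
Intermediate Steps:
h(n) = √(3 + n)
(21906 - 48437)*(h(p(15)) + 23388) = (21906 - 48437)*(√(3 - 1) + 23388) = -26531*(√2 + 23388) = -26531*(23388 + √2) = -620507028 - 26531*√2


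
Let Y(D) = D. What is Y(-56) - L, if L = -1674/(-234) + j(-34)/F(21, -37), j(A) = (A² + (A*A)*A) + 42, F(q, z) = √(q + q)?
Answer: -821/13 + 6351*√42/7 ≈ 5816.7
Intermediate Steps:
F(q, z) = √2*√q (F(q, z) = √(2*q) = √2*√q)
j(A) = 42 + A² + A³ (j(A) = (A² + A²*A) + 42 = (A² + A³) + 42 = 42 + A² + A³)
L = 93/13 - 6351*√42/7 (L = -1674/(-234) + (42 + (-34)² + (-34)³)/((√2*√21)) = -1674*(-1/234) + (42 + 1156 - 39304)/(√42) = 93/13 - 6351*√42/7 ≈ -5872.7)
Y(-56) - L = -56 - (93/13 - 6351*√42/7) = -56 + (-93/13 + 6351*√42/7) = -821/13 + 6351*√42/7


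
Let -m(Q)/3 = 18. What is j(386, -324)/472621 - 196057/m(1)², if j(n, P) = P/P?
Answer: -92660652481/1378162836 ≈ -67.235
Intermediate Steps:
j(n, P) = 1
m(Q) = -54 (m(Q) = -3*18 = -54)
j(386, -324)/472621 - 196057/m(1)² = 1/472621 - 196057/((-54)²) = 1*(1/472621) - 196057/2916 = 1/472621 - 196057*1/2916 = 1/472621 - 196057/2916 = -92660652481/1378162836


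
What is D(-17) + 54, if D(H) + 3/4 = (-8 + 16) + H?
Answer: 177/4 ≈ 44.250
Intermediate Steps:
D(H) = 29/4 + H (D(H) = -3/4 + ((-8 + 16) + H) = -3/4 + (8 + H) = 29/4 + H)
D(-17) + 54 = (29/4 - 17) + 54 = -39/4 + 54 = 177/4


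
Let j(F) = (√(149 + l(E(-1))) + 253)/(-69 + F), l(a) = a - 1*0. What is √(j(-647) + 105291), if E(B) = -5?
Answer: √13494468289/358 ≈ 324.49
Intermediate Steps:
l(a) = a (l(a) = a + 0 = a)
j(F) = 265/(-69 + F) (j(F) = (√(149 - 5) + 253)/(-69 + F) = (√144 + 253)/(-69 + F) = (12 + 253)/(-69 + F) = 265/(-69 + F))
√(j(-647) + 105291) = √(265/(-69 - 647) + 105291) = √(265/(-716) + 105291) = √(265*(-1/716) + 105291) = √(-265/716 + 105291) = √(75388091/716) = √13494468289/358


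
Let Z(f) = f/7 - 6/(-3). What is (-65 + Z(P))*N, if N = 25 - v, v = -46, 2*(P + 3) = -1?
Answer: -9017/2 ≈ -4508.5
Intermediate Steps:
P = -7/2 (P = -3 + (1/2)*(-1) = -3 - 1/2 = -7/2 ≈ -3.5000)
Z(f) = 2 + f/7 (Z(f) = f*(1/7) - 6*(-1/3) = f/7 + 2 = 2 + f/7)
N = 71 (N = 25 - 1*(-46) = 25 + 46 = 71)
(-65 + Z(P))*N = (-65 + (2 + (1/7)*(-7/2)))*71 = (-65 + (2 - 1/2))*71 = (-65 + 3/2)*71 = -127/2*71 = -9017/2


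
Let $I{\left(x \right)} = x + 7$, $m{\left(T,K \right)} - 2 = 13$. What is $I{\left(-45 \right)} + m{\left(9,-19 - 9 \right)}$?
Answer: $-23$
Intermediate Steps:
$m{\left(T,K \right)} = 15$ ($m{\left(T,K \right)} = 2 + 13 = 15$)
$I{\left(x \right)} = 7 + x$
$I{\left(-45 \right)} + m{\left(9,-19 - 9 \right)} = \left(7 - 45\right) + 15 = -38 + 15 = -23$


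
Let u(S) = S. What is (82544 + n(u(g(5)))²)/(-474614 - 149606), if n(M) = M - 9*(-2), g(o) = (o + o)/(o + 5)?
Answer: -16581/124844 ≈ -0.13281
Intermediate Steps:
g(o) = 2*o/(5 + o) (g(o) = (2*o)/(5 + o) = 2*o/(5 + o))
n(M) = 18 + M (n(M) = M - 1*(-18) = M + 18 = 18 + M)
(82544 + n(u(g(5)))²)/(-474614 - 149606) = (82544 + (18 + 2*5/(5 + 5))²)/(-474614 - 149606) = (82544 + (18 + 2*5/10)²)/(-624220) = (82544 + (18 + 2*5*(⅒))²)*(-1/624220) = (82544 + (18 + 1)²)*(-1/624220) = (82544 + 19²)*(-1/624220) = (82544 + 361)*(-1/624220) = 82905*(-1/624220) = -16581/124844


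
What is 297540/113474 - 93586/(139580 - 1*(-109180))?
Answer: 15849118159/7056948060 ≈ 2.2459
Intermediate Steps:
297540/113474 - 93586/(139580 - 1*(-109180)) = 297540*(1/113474) - 93586/(139580 + 109180) = 148770/56737 - 93586/248760 = 148770/56737 - 93586*1/248760 = 148770/56737 - 46793/124380 = 15849118159/7056948060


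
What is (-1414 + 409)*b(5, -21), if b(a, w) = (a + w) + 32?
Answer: -16080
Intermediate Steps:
b(a, w) = 32 + a + w
(-1414 + 409)*b(5, -21) = (-1414 + 409)*(32 + 5 - 21) = -1005*16 = -16080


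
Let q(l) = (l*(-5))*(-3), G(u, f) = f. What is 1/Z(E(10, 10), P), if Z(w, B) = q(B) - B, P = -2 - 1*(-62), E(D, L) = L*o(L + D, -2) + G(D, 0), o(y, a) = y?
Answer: 1/840 ≈ 0.0011905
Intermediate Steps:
q(l) = 15*l (q(l) = -5*l*(-3) = 15*l)
E(D, L) = L*(D + L) (E(D, L) = L*(L + D) + 0 = L*(D + L) + 0 = L*(D + L))
P = 60 (P = -2 + 62 = 60)
Z(w, B) = 14*B (Z(w, B) = 15*B - B = 14*B)
1/Z(E(10, 10), P) = 1/(14*60) = 1/840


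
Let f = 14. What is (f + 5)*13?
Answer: 247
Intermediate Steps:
(f + 5)*13 = (14 + 5)*13 = 19*13 = 247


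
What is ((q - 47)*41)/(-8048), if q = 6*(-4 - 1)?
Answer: 3157/8048 ≈ 0.39227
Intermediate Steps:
q = -30 (q = 6*(-5) = -30)
((q - 47)*41)/(-8048) = ((-30 - 47)*41)/(-8048) = -77*41*(-1/8048) = -3157*(-1/8048) = 3157/8048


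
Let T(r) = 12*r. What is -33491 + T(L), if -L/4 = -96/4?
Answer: -32339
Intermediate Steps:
L = 96 (L = -(-384)/4 = -4*(-24) = 96)
-33491 + T(L) = -33491 + 12*96 = -33491 + 1152 = -32339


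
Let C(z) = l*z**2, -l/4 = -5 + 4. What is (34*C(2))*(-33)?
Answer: -17952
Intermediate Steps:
l = 4 (l = -4*(-5 + 4) = -4*(-1) = 4)
C(z) = 4*z**2
(34*C(2))*(-33) = (34*(4*2**2))*(-33) = (34*(4*4))*(-33) = (34*16)*(-33) = 544*(-33) = -17952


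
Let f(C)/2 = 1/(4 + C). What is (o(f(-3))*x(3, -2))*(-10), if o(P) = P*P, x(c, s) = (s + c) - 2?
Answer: 40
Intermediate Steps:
x(c, s) = -2 + c + s (x(c, s) = (c + s) - 2 = -2 + c + s)
f(C) = 2/(4 + C)
o(P) = P²
(o(f(-3))*x(3, -2))*(-10) = ((2/(4 - 3))²*(-2 + 3 - 2))*(-10) = ((2/1)²*(-1))*(-10) = ((2*1)²*(-1))*(-10) = (2²*(-1))*(-10) = (4*(-1))*(-10) = -4*(-10) = 40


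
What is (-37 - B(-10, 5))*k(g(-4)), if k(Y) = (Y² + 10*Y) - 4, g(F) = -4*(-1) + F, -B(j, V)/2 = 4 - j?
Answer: 36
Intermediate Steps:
B(j, V) = -8 + 2*j (B(j, V) = -2*(4 - j) = -8 + 2*j)
g(F) = 4 + F
k(Y) = -4 + Y² + 10*Y
(-37 - B(-10, 5))*k(g(-4)) = (-37 - (-8 + 2*(-10)))*(-4 + (4 - 4)² + 10*(4 - 4)) = (-37 - (-8 - 20))*(-4 + 0² + 10*0) = (-37 - 1*(-28))*(-4 + 0 + 0) = (-37 + 28)*(-4) = -9*(-4) = 36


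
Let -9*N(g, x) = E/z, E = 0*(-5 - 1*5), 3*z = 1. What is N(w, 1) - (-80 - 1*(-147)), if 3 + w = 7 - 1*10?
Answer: -67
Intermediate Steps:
w = -6 (w = -3 + (7 - 1*10) = -3 + (7 - 10) = -3 - 3 = -6)
z = ⅓ (z = (⅓)*1 = ⅓ ≈ 0.33333)
E = 0 (E = 0*(-5 - 5) = 0*(-10) = 0)
N(g, x) = 0 (N(g, x) = -0/⅓ = -0*3 = -⅑*0 = 0)
N(w, 1) - (-80 - 1*(-147)) = 0 - (-80 - 1*(-147)) = 0 - (-80 + 147) = 0 - 1*67 = 0 - 67 = -67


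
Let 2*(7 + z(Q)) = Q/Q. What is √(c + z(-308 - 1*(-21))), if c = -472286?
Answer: I*√1889170/2 ≈ 687.24*I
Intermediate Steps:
z(Q) = -13/2 (z(Q) = -7 + (Q/Q)/2 = -7 + (½)*1 = -7 + ½ = -13/2)
√(c + z(-308 - 1*(-21))) = √(-472286 - 13/2) = √(-944585/2) = I*√1889170/2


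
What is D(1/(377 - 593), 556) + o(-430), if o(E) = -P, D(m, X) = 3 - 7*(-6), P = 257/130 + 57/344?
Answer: 958291/22360 ≈ 42.857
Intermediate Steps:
P = 47909/22360 (P = 257*(1/130) + 57*(1/344) = 257/130 + 57/344 = 47909/22360 ≈ 2.1426)
D(m, X) = 45 (D(m, X) = 3 + 42 = 45)
o(E) = -47909/22360 (o(E) = -1*47909/22360 = -47909/22360)
D(1/(377 - 593), 556) + o(-430) = 45 - 47909/22360 = 958291/22360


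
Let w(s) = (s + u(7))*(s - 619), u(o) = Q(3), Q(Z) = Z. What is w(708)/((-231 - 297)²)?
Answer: 7031/30976 ≈ 0.22698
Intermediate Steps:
u(o) = 3
w(s) = (-619 + s)*(3 + s) (w(s) = (s + 3)*(s - 619) = (3 + s)*(-619 + s) = (-619 + s)*(3 + s))
w(708)/((-231 - 297)²) = (-1857 + 708² - 616*708)/((-231 - 297)²) = (-1857 + 501264 - 436128)/((-528)²) = 63279/278784 = 63279*(1/278784) = 7031/30976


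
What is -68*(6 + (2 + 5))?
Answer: -884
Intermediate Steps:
-68*(6 + (2 + 5)) = -68*(6 + 7) = -884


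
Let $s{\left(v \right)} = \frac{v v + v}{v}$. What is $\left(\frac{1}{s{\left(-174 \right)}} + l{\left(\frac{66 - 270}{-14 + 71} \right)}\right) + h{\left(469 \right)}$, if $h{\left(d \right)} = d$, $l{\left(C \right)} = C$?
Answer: $\frac{1529820}{3287} \approx 465.42$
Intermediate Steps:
$s{\left(v \right)} = \frac{v + v^{2}}{v}$ ($s{\left(v \right)} = \frac{v^{2} + v}{v} = \frac{v + v^{2}}{v}$)
$\left(\frac{1}{s{\left(-174 \right)}} + l{\left(\frac{66 - 270}{-14 + 71} \right)}\right) + h{\left(469 \right)} = \left(\frac{1}{1 - 174} + \frac{66 - 270}{-14 + 71}\right) + 469 = \left(\frac{1}{-173} - \frac{204}{57}\right) + 469 = \left(- \frac{1}{173} - \frac{68}{19}\right) + 469 = - \frac{11783}{3287} + 469 = \frac{1529820}{3287}$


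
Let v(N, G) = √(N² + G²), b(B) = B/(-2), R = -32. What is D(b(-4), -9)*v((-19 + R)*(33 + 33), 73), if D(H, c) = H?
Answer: 2*√11335285 ≈ 6733.6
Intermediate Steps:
b(B) = -B/2 (b(B) = B*(-½) = -B/2)
v(N, G) = √(G² + N²)
D(b(-4), -9)*v((-19 + R)*(33 + 33), 73) = (-½*(-4))*√(73² + ((-19 - 32)*(33 + 33))²) = 2*√(5329 + (-51*66)²) = 2*√(5329 + (-3366)²) = 2*√(5329 + 11329956) = 2*√11335285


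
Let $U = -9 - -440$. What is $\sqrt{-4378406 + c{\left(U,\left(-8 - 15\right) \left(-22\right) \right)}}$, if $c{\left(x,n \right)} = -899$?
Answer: $i \sqrt{4379305} \approx 2092.7 i$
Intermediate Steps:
$U = 431$ ($U = -9 + 440 = 431$)
$\sqrt{-4378406 + c{\left(U,\left(-8 - 15\right) \left(-22\right) \right)}} = \sqrt{-4378406 - 899} = \sqrt{-4379305} = i \sqrt{4379305}$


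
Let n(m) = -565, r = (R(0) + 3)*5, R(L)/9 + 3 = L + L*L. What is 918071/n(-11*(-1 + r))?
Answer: -918071/565 ≈ -1624.9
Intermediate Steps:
R(L) = -27 + 9*L + 9*L² (R(L) = -27 + 9*(L + L*L) = -27 + 9*(L + L²) = -27 + (9*L + 9*L²) = -27 + 9*L + 9*L²)
r = -120 (r = ((-27 + 9*0 + 9*0²) + 3)*5 = ((-27 + 0 + 9*0) + 3)*5 = ((-27 + 0 + 0) + 3)*5 = (-27 + 3)*5 = -24*5 = -120)
918071/n(-11*(-1 + r)) = 918071/(-565) = 918071*(-1/565) = -918071/565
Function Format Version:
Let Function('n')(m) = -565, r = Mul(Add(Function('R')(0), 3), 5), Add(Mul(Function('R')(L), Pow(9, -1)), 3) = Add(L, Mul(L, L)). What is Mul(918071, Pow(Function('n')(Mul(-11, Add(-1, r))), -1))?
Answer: Rational(-918071, 565) ≈ -1624.9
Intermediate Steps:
Function('R')(L) = Add(-27, Mul(9, L), Mul(9, Pow(L, 2))) (Function('R')(L) = Add(-27, Mul(9, Add(L, Mul(L, L)))) = Add(-27, Mul(9, Add(L, Pow(L, 2)))) = Add(-27, Add(Mul(9, L), Mul(9, Pow(L, 2)))) = Add(-27, Mul(9, L), Mul(9, Pow(L, 2))))
r = -120 (r = Mul(Add(Add(-27, Mul(9, 0), Mul(9, Pow(0, 2))), 3), 5) = Mul(Add(Add(-27, 0, Mul(9, 0)), 3), 5) = Mul(Add(Add(-27, 0, 0), 3), 5) = Mul(Add(-27, 3), 5) = Mul(-24, 5) = -120)
Mul(918071, Pow(Function('n')(Mul(-11, Add(-1, r))), -1)) = Mul(918071, Pow(-565, -1)) = Mul(918071, Rational(-1, 565)) = Rational(-918071, 565)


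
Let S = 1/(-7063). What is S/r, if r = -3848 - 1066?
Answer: 1/34707582 ≈ 2.8812e-8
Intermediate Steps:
r = -4914
S = -1/7063 ≈ -0.00014158
S/r = -1/7063/(-4914) = -1/7063*(-1/4914) = 1/34707582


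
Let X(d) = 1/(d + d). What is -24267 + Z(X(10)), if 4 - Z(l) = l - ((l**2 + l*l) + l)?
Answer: -4852599/200 ≈ -24263.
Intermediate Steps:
X(d) = 1/(2*d)
Z(l) = 4 + 2*l**2 (Z(l) = 4 - (l - ((l**2 + l*l) + l)) = 4 - (l - ((l**2 + l**2) + l)) = 4 - (l - (2*l**2 + l)) = 4 - (l - (l + 2*l**2)) = 4 - (l + (-l - 2*l**2)) = 4 - (-2)*l**2 = 4 + 2*l**2)
-24267 + Z(X(10)) = -24267 + (4 + 2*((1/2)/10)**2) = -24267 + (4 + 2*((1/2)*(1/10))**2) = -24267 + (4 + 2*(1/20)**2) = -24267 + (4 + 2*(1/400)) = -24267 + (4 + 1/200) = -24267 + 801/200 = -4852599/200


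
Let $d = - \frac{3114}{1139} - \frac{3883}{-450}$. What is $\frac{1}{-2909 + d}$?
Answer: $- \frac{512550}{1487986513} \approx -0.00034446$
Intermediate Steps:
$d = \frac{3021437}{512550}$ ($d = \left(-3114\right) \frac{1}{1139} - - \frac{3883}{450} = - \frac{3114}{1139} + \frac{3883}{450} = \frac{3021437}{512550} \approx 5.8949$)
$\frac{1}{-2909 + d} = \frac{1}{-2909 + \frac{3021437}{512550}} = \frac{1}{- \frac{1487986513}{512550}} = - \frac{512550}{1487986513}$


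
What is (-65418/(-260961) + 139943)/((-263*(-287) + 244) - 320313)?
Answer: -12173243547/21275976356 ≈ -0.57216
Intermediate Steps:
(-65418/(-260961) + 139943)/((-263*(-287) + 244) - 320313) = (-65418*(-1/260961) + 139943)/((75481 + 244) - 320313) = (21806/86987 + 139943)/(75725 - 320313) = (12173243547/86987)/(-244588) = (12173243547/86987)*(-1/244588) = -12173243547/21275976356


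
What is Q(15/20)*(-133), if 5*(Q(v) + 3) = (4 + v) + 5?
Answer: 2793/20 ≈ 139.65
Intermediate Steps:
Q(v) = -6/5 + v/5 (Q(v) = -3 + ((4 + v) + 5)/5 = -3 + (9 + v)/5 = -3 + (9/5 + v/5) = -6/5 + v/5)
Q(15/20)*(-133) = (-6/5 + (15/20)/5)*(-133) = (-6/5 + (15*(1/20))/5)*(-133) = (-6/5 + (⅕)*(¾))*(-133) = (-6/5 + 3/20)*(-133) = -21/20*(-133) = 2793/20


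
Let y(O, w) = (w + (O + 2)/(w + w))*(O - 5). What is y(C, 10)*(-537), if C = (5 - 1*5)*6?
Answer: 54237/2 ≈ 27119.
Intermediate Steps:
C = 0 (C = (5 - 5)*6 = 0*6 = 0)
y(O, w) = (-5 + O)*(w + (2 + O)/(2*w)) (y(O, w) = (w + (2 + O)/((2*w)))*(-5 + O) = (w + (2 + O)*(1/(2*w)))*(-5 + O) = (w + (2 + O)/(2*w))*(-5 + O) = (-5 + O)*(w + (2 + O)/(2*w)))
y(C, 10)*(-537) = ((½)*(-10 + 0² - 3*0 + 2*10²*(-5 + 0))/10)*(-537) = ((½)*(⅒)*(-10 + 0 + 0 + 2*100*(-5)))*(-537) = ((½)*(⅒)*(-10 + 0 + 0 - 1000))*(-537) = ((½)*(⅒)*(-1010))*(-537) = -101/2*(-537) = 54237/2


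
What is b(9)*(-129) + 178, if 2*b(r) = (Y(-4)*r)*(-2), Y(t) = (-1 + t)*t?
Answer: 23398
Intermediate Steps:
Y(t) = t*(-1 + t)
b(r) = -20*r (b(r) = (((-4*(-1 - 4))*r)*(-2))/2 = (((-4*(-5))*r)*(-2))/2 = ((20*r)*(-2))/2 = (-40*r)/2 = -20*r)
b(9)*(-129) + 178 = -20*9*(-129) + 178 = -180*(-129) + 178 = 23220 + 178 = 23398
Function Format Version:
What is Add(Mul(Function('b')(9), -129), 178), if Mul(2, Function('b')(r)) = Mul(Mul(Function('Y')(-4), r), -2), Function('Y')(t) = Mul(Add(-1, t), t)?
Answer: 23398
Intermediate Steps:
Function('Y')(t) = Mul(t, Add(-1, t))
Function('b')(r) = Mul(-20, r) (Function('b')(r) = Mul(Rational(1, 2), Mul(Mul(Mul(-4, Add(-1, -4)), r), -2)) = Mul(Rational(1, 2), Mul(Mul(Mul(-4, -5), r), -2)) = Mul(Rational(1, 2), Mul(Mul(20, r), -2)) = Mul(Rational(1, 2), Mul(-40, r)) = Mul(-20, r))
Add(Mul(Function('b')(9), -129), 178) = Add(Mul(Mul(-20, 9), -129), 178) = Add(Mul(-180, -129), 178) = Add(23220, 178) = 23398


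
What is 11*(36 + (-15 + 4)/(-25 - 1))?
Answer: 10417/26 ≈ 400.65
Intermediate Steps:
11*(36 + (-15 + 4)/(-25 - 1)) = 11*(36 - 11/(-26)) = 11*(36 - 11*(-1/26)) = 11*(36 + 11/26) = 11*(947/26) = 10417/26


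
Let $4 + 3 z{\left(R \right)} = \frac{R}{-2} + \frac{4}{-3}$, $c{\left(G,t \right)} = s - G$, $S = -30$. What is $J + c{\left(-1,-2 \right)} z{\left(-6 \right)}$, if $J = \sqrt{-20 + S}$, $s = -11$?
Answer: $\frac{70}{9} + 5 i \sqrt{2} \approx 7.7778 + 7.0711 i$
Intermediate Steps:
$c{\left(G,t \right)} = -11 - G$
$z{\left(R \right)} = - \frac{16}{9} - \frac{R}{6}$ ($z{\left(R \right)} = - \frac{4}{3} + \frac{\frac{R}{-2} + \frac{4}{-3}}{3} = - \frac{4}{3} + \frac{R \left(- \frac{1}{2}\right) + 4 \left(- \frac{1}{3}\right)}{3} = - \frac{4}{3} + \frac{- \frac{R}{2} - \frac{4}{3}}{3} = - \frac{4}{3} + \frac{- \frac{4}{3} - \frac{R}{2}}{3} = - \frac{4}{3} - \left(\frac{4}{9} + \frac{R}{6}\right) = - \frac{16}{9} - \frac{R}{6}$)
$J = 5 i \sqrt{2}$ ($J = \sqrt{-20 - 30} = \sqrt{-50} = 5 i \sqrt{2} \approx 7.0711 i$)
$J + c{\left(-1,-2 \right)} z{\left(-6 \right)} = 5 i \sqrt{2} + \left(-11 - -1\right) \left(- \frac{16}{9} - -1\right) = 5 i \sqrt{2} + \left(-11 + 1\right) \left(- \frac{16}{9} + 1\right) = 5 i \sqrt{2} - - \frac{70}{9} = 5 i \sqrt{2} + \frac{70}{9} = \frac{70}{9} + 5 i \sqrt{2}$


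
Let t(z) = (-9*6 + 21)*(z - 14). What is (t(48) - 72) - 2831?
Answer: -4025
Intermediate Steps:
t(z) = 462 - 33*z (t(z) = (-54 + 21)*(-14 + z) = -33*(-14 + z) = 462 - 33*z)
(t(48) - 72) - 2831 = ((462 - 33*48) - 72) - 2831 = ((462 - 1584) - 72) - 2831 = (-1122 - 72) - 2831 = -1194 - 2831 = -4025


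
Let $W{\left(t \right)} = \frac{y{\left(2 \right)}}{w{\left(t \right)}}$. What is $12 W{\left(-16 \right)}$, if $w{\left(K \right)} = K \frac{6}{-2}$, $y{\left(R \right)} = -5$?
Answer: $- \frac{5}{4} \approx -1.25$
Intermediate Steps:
$w{\left(K \right)} = - 3 K$ ($w{\left(K \right)} = K 6 \left(- \frac{1}{2}\right) = K \left(-3\right) = - 3 K$)
$W{\left(t \right)} = \frac{5}{3 t}$ ($W{\left(t \right)} = - \frac{5}{\left(-3\right) t} = - 5 \left(- \frac{1}{3 t}\right) = \frac{5}{3 t}$)
$12 W{\left(-16 \right)} = 12 \frac{5}{3 \left(-16\right)} = 12 \cdot \frac{5}{3} \left(- \frac{1}{16}\right) = 12 \left(- \frac{5}{48}\right) = - \frac{5}{4}$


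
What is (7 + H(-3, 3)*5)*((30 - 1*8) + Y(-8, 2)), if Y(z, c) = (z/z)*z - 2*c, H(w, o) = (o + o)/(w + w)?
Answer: 20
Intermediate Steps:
H(w, o) = o/w (H(w, o) = (2*o)/((2*w)) = (2*o)*(1/(2*w)) = o/w)
Y(z, c) = z - 2*c (Y(z, c) = 1*z - 2*c = z - 2*c)
(7 + H(-3, 3)*5)*((30 - 1*8) + Y(-8, 2)) = (7 + (3/(-3))*5)*((30 - 1*8) + (-8 - 2*2)) = (7 + (3*(-1/3))*5)*((30 - 8) + (-8 - 4)) = (7 - 1*5)*(22 - 12) = (7 - 5)*10 = 2*10 = 20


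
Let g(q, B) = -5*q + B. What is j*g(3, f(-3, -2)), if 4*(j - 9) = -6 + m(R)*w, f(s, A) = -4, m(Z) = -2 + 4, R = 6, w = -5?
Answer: -95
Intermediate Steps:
m(Z) = 2
g(q, B) = B - 5*q
j = 5 (j = 9 + (-6 + 2*(-5))/4 = 9 + (-6 - 10)/4 = 9 + (1/4)*(-16) = 9 - 4 = 5)
j*g(3, f(-3, -2)) = 5*(-4 - 5*3) = 5*(-4 - 15) = 5*(-19) = -95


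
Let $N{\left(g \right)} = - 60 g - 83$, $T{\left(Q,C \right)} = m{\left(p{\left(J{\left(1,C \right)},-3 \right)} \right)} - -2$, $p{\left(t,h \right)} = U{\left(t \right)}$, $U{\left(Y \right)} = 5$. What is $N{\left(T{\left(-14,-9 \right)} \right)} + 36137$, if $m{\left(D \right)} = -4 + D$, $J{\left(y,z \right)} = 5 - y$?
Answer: $35874$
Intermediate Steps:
$p{\left(t,h \right)} = 5$
$T{\left(Q,C \right)} = 3$ ($T{\left(Q,C \right)} = \left(-4 + 5\right) - -2 = 1 + 2 = 3$)
$N{\left(g \right)} = -83 - 60 g$
$N{\left(T{\left(-14,-9 \right)} \right)} + 36137 = \left(-83 - 180\right) + 36137 = -263 + 36137 = 35874$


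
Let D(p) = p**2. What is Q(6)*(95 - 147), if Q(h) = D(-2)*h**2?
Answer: -7488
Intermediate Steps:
Q(h) = 4*h**2 (Q(h) = (-2)**2*h**2 = 4*h**2)
Q(6)*(95 - 147) = (4*6**2)*(95 - 147) = (4*36)*(-52) = 144*(-52) = -7488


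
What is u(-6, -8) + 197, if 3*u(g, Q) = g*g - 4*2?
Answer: 619/3 ≈ 206.33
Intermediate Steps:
u(g, Q) = -8/3 + g²/3 (u(g, Q) = (g*g - 4*2)/3 = (g² - 8)/3 = (-8 + g²)/3 = -8/3 + g²/3)
u(-6, -8) + 197 = (-8/3 + (⅓)*(-6)²) + 197 = (-8/3 + (⅓)*36) + 197 = (-8/3 + 12) + 197 = 28/3 + 197 = 619/3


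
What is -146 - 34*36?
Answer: -1370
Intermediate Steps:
-146 - 34*36 = -146 - 1224 = -1370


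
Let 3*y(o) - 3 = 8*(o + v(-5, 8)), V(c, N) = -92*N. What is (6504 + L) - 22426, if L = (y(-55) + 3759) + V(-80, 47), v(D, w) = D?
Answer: -16646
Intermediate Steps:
y(o) = -37/3 + 8*o/3 (y(o) = 1 + (8*(o - 5))/3 = 1 + (8*(-5 + o))/3 = 1 + (-40 + 8*o)/3 = 1 + (-40/3 + 8*o/3) = -37/3 + 8*o/3)
L = -724 (L = ((-37/3 + (8/3)*(-55)) + 3759) - 92*47 = ((-37/3 - 440/3) + 3759) - 4324 = (-159 + 3759) - 4324 = 3600 - 4324 = -724)
(6504 + L) - 22426 = (6504 - 724) - 22426 = 5780 - 22426 = -16646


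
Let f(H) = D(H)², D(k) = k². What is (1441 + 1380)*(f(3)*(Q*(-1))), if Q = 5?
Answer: -1142505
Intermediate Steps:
f(H) = H⁴ (f(H) = (H²)² = H⁴)
(1441 + 1380)*(f(3)*(Q*(-1))) = (1441 + 1380)*(3⁴*(5*(-1))) = 2821*(81*(-5)) = 2821*(-405) = -1142505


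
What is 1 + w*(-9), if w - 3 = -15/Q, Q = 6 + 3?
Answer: -11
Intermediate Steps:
Q = 9
w = 4/3 (w = 3 - 15/9 = 3 - 15*1/9 = 3 - 5/3 = 4/3 ≈ 1.3333)
1 + w*(-9) = 1 + (4/3)*(-9) = 1 - 12 = -11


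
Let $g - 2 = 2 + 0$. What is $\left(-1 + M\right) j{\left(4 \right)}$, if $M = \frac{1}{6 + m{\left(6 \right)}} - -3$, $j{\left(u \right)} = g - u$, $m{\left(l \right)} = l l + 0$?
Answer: $0$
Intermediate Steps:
$m{\left(l \right)} = l^{2}$ ($m{\left(l \right)} = l^{2} + 0 = l^{2}$)
$g = 4$ ($g = 2 + \left(2 + 0\right) = 2 + 2 = 4$)
$j{\left(u \right)} = 4 - u$
$M = \frac{127}{42}$ ($M = \frac{1}{6 + 6^{2}} - -3 = \frac{1}{6 + 36} + 3 = \frac{1}{42} + 3 = \frac{127}{42} \approx 3.0238$)
$\left(-1 + M\right) j{\left(4 \right)} = \left(-1 + \frac{127}{42}\right) \left(4 - 4\right) = \frac{85 \left(4 - 4\right)}{42} = \frac{85}{42} \cdot 0 = 0$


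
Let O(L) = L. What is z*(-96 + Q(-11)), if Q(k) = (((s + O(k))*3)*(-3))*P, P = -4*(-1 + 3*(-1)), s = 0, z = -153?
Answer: -227664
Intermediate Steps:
P = 16 (P = -4*(-1 - 3) = -4*(-4) = 16)
Q(k) = -144*k (Q(k) = (((0 + k)*3)*(-3))*16 = ((k*3)*(-3))*16 = ((3*k)*(-3))*16 = -9*k*16 = -144*k)
z*(-96 + Q(-11)) = -153*(-96 - 144*(-11)) = -153*(-96 + 1584) = -153*1488 = -227664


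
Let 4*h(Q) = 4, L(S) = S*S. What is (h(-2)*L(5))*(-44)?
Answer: -1100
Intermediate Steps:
L(S) = S**2
h(Q) = 1 (h(Q) = (1/4)*4 = 1)
(h(-2)*L(5))*(-44) = (1*5**2)*(-44) = (1*25)*(-44) = 25*(-44) = -1100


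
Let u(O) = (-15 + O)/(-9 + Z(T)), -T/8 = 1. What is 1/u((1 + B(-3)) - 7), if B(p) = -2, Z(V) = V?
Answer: 17/23 ≈ 0.73913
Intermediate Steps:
T = -8 (T = -8*1 = -8)
u(O) = 15/17 - O/17 (u(O) = (-15 + O)/(-9 - 8) = (-15 + O)/(-17) = (-15 + O)*(-1/17) = 15/17 - O/17)
1/u((1 + B(-3)) - 7) = 1/(15/17 - ((1 - 2) - 7)/17) = 1/(15/17 - (-1 - 7)/17) = 1/(15/17 - 1/17*(-8)) = 1/(15/17 + 8/17) = 1/(23/17) = 17/23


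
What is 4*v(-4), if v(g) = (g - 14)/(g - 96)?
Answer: 18/25 ≈ 0.72000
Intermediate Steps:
v(g) = (-14 + g)/(-96 + g)
4*v(-4) = 4*((-14 - 4)/(-96 - 4)) = 4*(-18/(-100)) = 4*(-1/100*(-18)) = 4*(9/50) = 18/25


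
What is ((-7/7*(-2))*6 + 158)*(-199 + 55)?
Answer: -24480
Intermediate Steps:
((-7/7*(-2))*6 + 158)*(-199 + 55) = ((-7*⅐*(-2))*6 + 158)*(-144) = (-1*(-2)*6 + 158)*(-144) = (2*6 + 158)*(-144) = (12 + 158)*(-144) = 170*(-144) = -24480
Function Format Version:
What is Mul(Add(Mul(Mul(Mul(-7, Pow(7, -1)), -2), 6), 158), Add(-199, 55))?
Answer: -24480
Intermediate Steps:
Mul(Add(Mul(Mul(Mul(-7, Pow(7, -1)), -2), 6), 158), Add(-199, 55)) = Mul(Add(Mul(Mul(Mul(-7, Rational(1, 7)), -2), 6), 158), -144) = Mul(Add(Mul(Mul(-1, -2), 6), 158), -144) = Mul(Add(Mul(2, 6), 158), -144) = Mul(Add(12, 158), -144) = Mul(170, -144) = -24480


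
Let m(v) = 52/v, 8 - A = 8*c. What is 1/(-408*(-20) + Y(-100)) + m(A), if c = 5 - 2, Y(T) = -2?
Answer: -53025/16316 ≈ -3.2499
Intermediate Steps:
c = 3
A = -16 (A = 8 - 8*3 = 8 - 1*24 = 8 - 24 = -16)
1/(-408*(-20) + Y(-100)) + m(A) = 1/(-408*(-20) - 2) + 52/(-16) = 1/(8160 - 2) + 52*(-1/16) = 1/8158 - 13/4 = -53025/16316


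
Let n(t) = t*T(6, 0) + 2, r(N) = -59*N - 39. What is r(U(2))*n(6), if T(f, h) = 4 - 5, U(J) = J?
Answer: 628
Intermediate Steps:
r(N) = -39 - 59*N
T(f, h) = -1
n(t) = 2 - t (n(t) = t*(-1) + 2 = -t + 2 = 2 - t)
r(U(2))*n(6) = (-39 - 59*2)*(2 - 1*6) = (-39 - 118)*(2 - 6) = -157*(-4) = 628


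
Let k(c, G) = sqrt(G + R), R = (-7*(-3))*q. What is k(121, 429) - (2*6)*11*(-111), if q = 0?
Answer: 14652 + sqrt(429) ≈ 14673.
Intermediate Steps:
R = 0 (R = -7*(-3)*0 = 21*0 = 0)
k(c, G) = sqrt(G) (k(c, G) = sqrt(G + 0) = sqrt(G))
k(121, 429) - (2*6)*11*(-111) = sqrt(429) - (2*6)*11*(-111) = sqrt(429) - 12*11*(-111) = sqrt(429) - 132*(-111) = sqrt(429) - 1*(-14652) = sqrt(429) + 14652 = 14652 + sqrt(429)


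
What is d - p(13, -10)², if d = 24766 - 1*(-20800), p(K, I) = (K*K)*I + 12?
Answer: -2770118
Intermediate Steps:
p(K, I) = 12 + I*K² (p(K, I) = K²*I + 12 = I*K² + 12 = 12 + I*K²)
d = 45566 (d = 24766 + 20800 = 45566)
d - p(13, -10)² = 45566 - (12 - 10*13²)² = 45566 - (12 - 10*169)² = 45566 - (12 - 1690)² = 45566 - 1*(-1678)² = 45566 - 1*2815684 = 45566 - 2815684 = -2770118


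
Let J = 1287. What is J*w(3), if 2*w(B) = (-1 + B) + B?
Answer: 6435/2 ≈ 3217.5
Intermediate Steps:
w(B) = -½ + B (w(B) = ((-1 + B) + B)/2 = (-1 + 2*B)/2 = -½ + B)
J*w(3) = 1287*(-½ + 3) = 1287*(5/2) = 6435/2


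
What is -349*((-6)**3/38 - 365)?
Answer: 2458007/19 ≈ 1.2937e+5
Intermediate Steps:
-349*((-6)**3/38 - 365) = -349*(-216*1/38 - 365) = -349*(-108/19 - 365) = -349*(-7043/19) = 2458007/19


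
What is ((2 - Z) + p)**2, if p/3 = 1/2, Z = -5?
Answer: 289/4 ≈ 72.250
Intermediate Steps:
p = 3/2 ≈ 1.5000
((2 - Z) + p)**2 = ((2 - 1*(-5)) + 3/2)**2 = ((2 + 5) + 3/2)**2 = (7 + 3/2)**2 = (17/2)**2 = 289/4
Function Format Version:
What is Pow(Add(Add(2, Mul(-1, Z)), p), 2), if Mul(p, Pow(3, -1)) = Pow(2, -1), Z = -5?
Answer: Rational(289, 4) ≈ 72.250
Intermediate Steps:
p = Rational(3, 2) (p = Mul(3, Pow(2, -1)) = Mul(3, Rational(1, 2)) = Rational(3, 2) ≈ 1.5000)
Pow(Add(Add(2, Mul(-1, Z)), p), 2) = Pow(Add(Add(2, Mul(-1, -5)), Rational(3, 2)), 2) = Pow(Add(Add(2, 5), Rational(3, 2)), 2) = Pow(Add(7, Rational(3, 2)), 2) = Pow(Rational(17, 2), 2) = Rational(289, 4)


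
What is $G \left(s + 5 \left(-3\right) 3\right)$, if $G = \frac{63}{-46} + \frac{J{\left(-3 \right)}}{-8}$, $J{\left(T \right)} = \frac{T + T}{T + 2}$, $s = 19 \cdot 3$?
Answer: $- \frac{585}{23} \approx -25.435$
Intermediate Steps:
$s = 57$
$J{\left(T \right)} = \frac{2 T}{2 + T}$
$G = - \frac{195}{92}$ ($G = \frac{63}{-46} + \frac{2 \left(-3\right) \frac{1}{2 - 3}}{-8} = 63 \left(- \frac{1}{46}\right) + 2 \left(-3\right) \frac{1}{-1} \left(- \frac{1}{8}\right) = - \frac{63}{46} + 2 \left(-3\right) \left(-1\right) \left(- \frac{1}{8}\right) = - \frac{63}{46} + 6 \left(- \frac{1}{8}\right) = - \frac{63}{46} - \frac{3}{4} = - \frac{195}{92} \approx -2.1196$)
$G \left(s + 5 \left(-3\right) 3\right) = - \frac{195 \left(57 + 5 \left(-3\right) 3\right)}{92} = - \frac{195 \left(57 - 45\right)}{92} = \left(- \frac{195}{92}\right) 12 = - \frac{585}{23}$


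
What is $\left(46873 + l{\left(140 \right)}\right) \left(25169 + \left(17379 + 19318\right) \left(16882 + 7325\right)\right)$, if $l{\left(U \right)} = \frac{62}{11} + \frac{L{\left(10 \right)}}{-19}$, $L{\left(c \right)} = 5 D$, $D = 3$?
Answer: $\frac{8703577066296560}{209} \approx 4.1644 \cdot 10^{13}$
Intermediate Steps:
$L{\left(c \right)} = 15$ ($L{\left(c \right)} = 5 \cdot 3 = 15$)
$l{\left(U \right)} = \frac{1013}{209}$ ($l{\left(U \right)} = \frac{62}{11} + \frac{15}{-19} = 62 \cdot \frac{1}{11} + 15 \left(- \frac{1}{19}\right) = \frac{62}{11} - \frac{15}{19} = \frac{1013}{209}$)
$\left(46873 + l{\left(140 \right)}\right) \left(25169 + \left(17379 + 19318\right) \left(16882 + 7325\right)\right) = \left(46873 + \frac{1013}{209}\right) \left(25169 + \left(17379 + 19318\right) \left(16882 + 7325\right)\right) = \frac{9797470 \left(25169 + 36697 \cdot 24207\right)}{209} = \frac{9797470 \left(25169 + 888324279\right)}{209} = \frac{9797470}{209} \cdot 888349448 = \frac{8703577066296560}{209}$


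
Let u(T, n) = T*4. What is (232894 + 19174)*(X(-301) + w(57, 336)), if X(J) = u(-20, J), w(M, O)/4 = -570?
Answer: -594880480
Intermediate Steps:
w(M, O) = -2280 (w(M, O) = 4*(-570) = -2280)
u(T, n) = 4*T
X(J) = -80 (X(J) = 4*(-20) = -80)
(232894 + 19174)*(X(-301) + w(57, 336)) = (232894 + 19174)*(-80 - 2280) = 252068*(-2360) = -594880480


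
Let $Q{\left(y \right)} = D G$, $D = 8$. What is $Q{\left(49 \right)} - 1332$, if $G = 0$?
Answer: $-1332$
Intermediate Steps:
$Q{\left(y \right)} = 0$ ($Q{\left(y \right)} = 8 \cdot 0 = 0$)
$Q{\left(49 \right)} - 1332 = 0 - 1332 = -1332$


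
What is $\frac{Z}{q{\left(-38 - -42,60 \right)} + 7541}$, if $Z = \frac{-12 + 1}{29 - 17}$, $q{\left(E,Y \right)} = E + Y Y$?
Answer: $- \frac{11}{133740} \approx -8.2249 \cdot 10^{-5}$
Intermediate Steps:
$q{\left(E,Y \right)} = E + Y^{2}$
$Z = - \frac{11}{12} \approx -0.91667$
$\frac{Z}{q{\left(-38 - -42,60 \right)} + 7541} = - \frac{11}{12 \left(\left(\left(-38 - -42\right) + 60^{2}\right) + 7541\right)} = - \frac{11}{12 \left(\left(\left(-38 + 42\right) + 3600\right) + 7541\right)} = - \frac{11}{12 \left(\left(4 + 3600\right) + 7541\right)} = - \frac{11}{12 \left(3604 + 7541\right)} = - \frac{11}{12 \cdot 11145} = \left(- \frac{11}{12}\right) \frac{1}{11145} = - \frac{11}{133740}$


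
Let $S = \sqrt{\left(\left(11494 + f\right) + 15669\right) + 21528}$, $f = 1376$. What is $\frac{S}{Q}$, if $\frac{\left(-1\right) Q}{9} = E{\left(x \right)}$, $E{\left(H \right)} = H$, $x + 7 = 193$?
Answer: $- \frac{\sqrt{5563}}{558} \approx -0.13367$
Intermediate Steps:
$x = 186$ ($x = -7 + 193 = 186$)
$S = 3 \sqrt{5563}$ ($S = \sqrt{\left(\left(11494 + 1376\right) + 15669\right) + 21528} = \sqrt{\left(12870 + 15669\right) + 21528} = \sqrt{28539 + 21528} = \sqrt{50067} = 3 \sqrt{5563} \approx 223.76$)
$Q = -1674$ ($Q = \left(-9\right) 186 = -1674$)
$\frac{S}{Q} = \frac{3 \sqrt{5563}}{-1674} = 3 \sqrt{5563} \left(- \frac{1}{1674}\right) = - \frac{\sqrt{5563}}{558}$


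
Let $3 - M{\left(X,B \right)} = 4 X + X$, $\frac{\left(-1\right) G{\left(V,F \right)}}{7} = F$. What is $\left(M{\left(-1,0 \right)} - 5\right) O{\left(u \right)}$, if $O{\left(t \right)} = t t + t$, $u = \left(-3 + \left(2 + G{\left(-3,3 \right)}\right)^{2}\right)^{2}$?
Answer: $49278417180$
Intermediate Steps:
$G{\left(V,F \right)} = - 7 F$
$M{\left(X,B \right)} = 3 - 5 X$ ($M{\left(X,B \right)} = 3 - \left(4 X + X\right) = 3 - 5 X$)
$u = 128164$ ($u = \left(-3 + \left(2 - 21\right)^{2}\right)^{2} = \left(-3 + \left(-19\right)^{2}\right)^{2} = \left(-3 + 361\right)^{2} = 358^{2} = 128164$)
$O{\left(t \right)} = t + t^{2}$ ($O{\left(t \right)} = t^{2} + t = t + t^{2}$)
$\left(M{\left(-1,0 \right)} - 5\right) O{\left(u \right)} = \left(\left(3 - -5\right) - 5\right) 128164 \left(1 + 128164\right) = \left(\left(3 + 5\right) - 5\right) 128164 \cdot 128165 = \left(8 - 5\right) 16426139060 = 3 \cdot 16426139060 = 49278417180$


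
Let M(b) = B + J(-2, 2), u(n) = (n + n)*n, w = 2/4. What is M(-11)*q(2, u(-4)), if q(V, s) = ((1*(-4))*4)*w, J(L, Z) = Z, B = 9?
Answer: -88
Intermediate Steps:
w = ½ (w = 2*(¼) = ½ ≈ 0.50000)
u(n) = 2*n² (u(n) = (2*n)*n = 2*n²)
q(V, s) = -8 (q(V, s) = ((1*(-4))*4)*(½) = -4*4*(½) = -16*½ = -8)
M(b) = 11 (M(b) = 9 + 2 = 11)
M(-11)*q(2, u(-4)) = 11*(-8) = -88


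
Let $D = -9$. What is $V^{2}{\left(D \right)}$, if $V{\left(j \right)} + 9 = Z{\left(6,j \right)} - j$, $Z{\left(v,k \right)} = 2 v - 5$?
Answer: $49$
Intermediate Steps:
$Z{\left(v,k \right)} = -5 + 2 v$
$V{\left(j \right)} = -2 - j$ ($V{\left(j \right)} = -9 - \left(-7 + j\right) = -2 - j$)
$V^{2}{\left(D \right)} = \left(-2 - -9\right)^{2} = \left(-2 + 9\right)^{2} = 7^{2} = 49$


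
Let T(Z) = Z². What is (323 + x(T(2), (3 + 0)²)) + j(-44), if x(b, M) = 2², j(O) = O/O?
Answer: 328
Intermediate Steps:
j(O) = 1
x(b, M) = 4
(323 + x(T(2), (3 + 0)²)) + j(-44) = (323 + 4) + 1 = 327 + 1 = 328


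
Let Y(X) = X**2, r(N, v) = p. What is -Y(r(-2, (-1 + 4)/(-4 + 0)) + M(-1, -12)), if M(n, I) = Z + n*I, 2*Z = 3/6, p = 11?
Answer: -8649/16 ≈ -540.56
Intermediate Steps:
Z = 1/4 (Z = (3/6)/2 = (3*(1/6))/2 = (1/2)*(1/2) = 1/4 ≈ 0.25000)
r(N, v) = 11
M(n, I) = 1/4 + I*n (M(n, I) = 1/4 + n*I = 1/4 + I*n)
-Y(r(-2, (-1 + 4)/(-4 + 0)) + M(-1, -12)) = -(11 + (1/4 - 12*(-1)))**2 = -(11 + (1/4 + 12))**2 = -(11 + 49/4)**2 = -(93/4)**2 = -1*8649/16 = -8649/16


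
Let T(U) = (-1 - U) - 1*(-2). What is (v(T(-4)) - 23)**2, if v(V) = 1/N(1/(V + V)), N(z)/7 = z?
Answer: 22801/49 ≈ 465.33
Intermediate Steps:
T(U) = 1 - U (T(U) = (-1 - U) + 2 = 1 - U)
N(z) = 7*z
v(V) = 2*V/7 (v(V) = 1/(7/(V + V)) = 1/(7/((2*V))) = 1/(7*(1/(2*V))) = 1/(7/(2*V)) = 2*V/7)
(v(T(-4)) - 23)**2 = (2*(1 - 1*(-4))/7 - 23)**2 = (2*(1 + 4)/7 - 23)**2 = ((2/7)*5 - 23)**2 = (10/7 - 23)**2 = (-151/7)**2 = 22801/49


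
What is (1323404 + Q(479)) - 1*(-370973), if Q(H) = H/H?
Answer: 1694378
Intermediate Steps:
Q(H) = 1
(1323404 + Q(479)) - 1*(-370973) = (1323404 + 1) - 1*(-370973) = 1323405 + 370973 = 1694378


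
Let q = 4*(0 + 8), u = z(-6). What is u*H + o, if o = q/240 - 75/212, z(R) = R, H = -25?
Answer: 476299/3180 ≈ 149.78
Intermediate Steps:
u = -6
q = 32 (q = 4*8 = 32)
o = -701/3180 (o = 32/240 - 75/212 = 32*(1/240) - 75*1/212 = 2/15 - 75/212 = -701/3180 ≈ -0.22044)
u*H + o = -6*(-25) - 701/3180 = 150 - 701/3180 = 476299/3180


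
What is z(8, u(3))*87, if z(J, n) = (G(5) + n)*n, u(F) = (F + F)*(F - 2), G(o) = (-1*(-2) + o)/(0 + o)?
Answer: 19314/5 ≈ 3862.8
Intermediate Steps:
G(o) = (2 + o)/o
u(F) = 2*F*(-2 + F) (u(F) = (2*F)*(-2 + F) = 2*F*(-2 + F))
z(J, n) = n*(7/5 + n) (z(J, n) = ((2 + 5)/5 + n)*n = ((1/5)*7 + n)*n = (7/5 + n)*n = n*(7/5 + n))
z(8, u(3))*87 = ((2*3*(-2 + 3))*(7 + 5*(2*3*(-2 + 3)))/5)*87 = ((2*3*1)*(7 + 5*(2*3*1))/5)*87 = ((1/5)*6*(7 + 5*6))*87 = ((1/5)*6*(7 + 30))*87 = ((1/5)*6*37)*87 = (222/5)*87 = 19314/5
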